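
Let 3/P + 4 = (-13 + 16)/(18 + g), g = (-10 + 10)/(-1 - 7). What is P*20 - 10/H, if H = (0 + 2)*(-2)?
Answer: -605/46 ≈ -13.152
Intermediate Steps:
H = -4 (H = 2*(-2) = -4)
g = 0 (g = 0/(-8) = 0*(-1/8) = 0)
P = -18/23 (P = 3/(-4 + (-13 + 16)/(18 + 0)) = 3/(-4 + 3/18) = 3/(-4 + 3*(1/18)) = 3/(-4 + 1/6) = 3/(-23/6) = 3*(-6/23) = -18/23 ≈ -0.78261)
P*20 - 10/H = -18/23*20 - 10/(-4) = -360/23 - 10*(-1/4) = -360/23 + 5/2 = -605/46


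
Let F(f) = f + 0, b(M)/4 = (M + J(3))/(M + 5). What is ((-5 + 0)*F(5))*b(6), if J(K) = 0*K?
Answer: -600/11 ≈ -54.545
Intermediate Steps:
J(K) = 0
b(M) = 4*M/(5 + M) (b(M) = 4*((M + 0)/(M + 5)) = 4*(M/(5 + M)) = 4*M/(5 + M))
F(f) = f
((-5 + 0)*F(5))*b(6) = ((-5 + 0)*5)*(4*6/(5 + 6)) = (-5*5)*(4*6/11) = -100*6/11 = -25*24/11 = -600/11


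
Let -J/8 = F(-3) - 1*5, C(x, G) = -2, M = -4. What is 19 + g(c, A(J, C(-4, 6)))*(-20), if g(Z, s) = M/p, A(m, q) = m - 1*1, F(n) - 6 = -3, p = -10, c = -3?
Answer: 11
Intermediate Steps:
F(n) = 3 (F(n) = 6 - 3 = 3)
J = 16 (J = -8*(3 - 1*5) = -8*(3 - 5) = -8*(-2) = 16)
A(m, q) = -1 + m (A(m, q) = m - 1 = -1 + m)
g(Z, s) = 2/5 (g(Z, s) = -4/(-10) = -4*(-1/10) = 2/5)
19 + g(c, A(J, C(-4, 6)))*(-20) = 19 + (2/5)*(-20) = 19 - 8 = 11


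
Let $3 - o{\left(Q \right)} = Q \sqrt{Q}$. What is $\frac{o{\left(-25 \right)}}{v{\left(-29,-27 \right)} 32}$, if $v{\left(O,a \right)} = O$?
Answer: $- \frac{3}{928} - \frac{125 i}{928} \approx -0.0032328 - 0.1347 i$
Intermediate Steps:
$o{\left(Q \right)} = 3 - Q^{\frac{3}{2}}$ ($o{\left(Q \right)} = 3 - Q \sqrt{Q} = 3 - Q^{\frac{3}{2}}$)
$\frac{o{\left(-25 \right)}}{v{\left(-29,-27 \right)} 32} = \frac{3 - \left(-25\right)^{\frac{3}{2}}}{\left(-29\right) 32} = \frac{3 - - 125 i}{-928} = \left(3 + 125 i\right) \left(- \frac{1}{928}\right) = - \frac{3}{928} - \frac{125 i}{928}$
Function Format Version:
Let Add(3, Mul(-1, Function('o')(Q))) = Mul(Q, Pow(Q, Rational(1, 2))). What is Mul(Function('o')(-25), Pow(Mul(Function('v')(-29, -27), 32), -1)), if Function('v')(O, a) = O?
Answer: Add(Rational(-3, 928), Mul(Rational(-125, 928), I)) ≈ Add(-0.0032328, Mul(-0.13470, I))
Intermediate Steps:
Function('o')(Q) = Add(3, Mul(-1, Pow(Q, Rational(3, 2)))) (Function('o')(Q) = Add(3, Mul(-1, Mul(Q, Pow(Q, Rational(1, 2))))) = Add(3, Mul(-1, Pow(Q, Rational(3, 2)))))
Mul(Function('o')(-25), Pow(Mul(Function('v')(-29, -27), 32), -1)) = Mul(Add(3, Mul(-1, Pow(-25, Rational(3, 2)))), Pow(Mul(-29, 32), -1)) = Mul(Add(3, Mul(-1, Mul(-125, I))), Pow(-928, -1)) = Mul(Add(3, Mul(125, I)), Rational(-1, 928)) = Add(Rational(-3, 928), Mul(Rational(-125, 928), I))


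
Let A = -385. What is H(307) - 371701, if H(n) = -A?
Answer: -371316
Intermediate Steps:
H(n) = 385 (H(n) = -1*(-385) = 385)
H(307) - 371701 = 385 - 371701 = -371316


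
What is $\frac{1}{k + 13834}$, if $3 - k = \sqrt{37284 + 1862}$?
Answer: $\frac{13837}{191423423} + \frac{23 \sqrt{74}}{191423423} \approx 7.3318 \cdot 10^{-5}$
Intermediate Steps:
$k = 3 - 23 \sqrt{74}$ ($k = 3 - \sqrt{37284 + 1862} = 3 - \sqrt{39146} = 3 - 23 \sqrt{74} \approx -194.85$)
$\frac{1}{k + 13834} = \frac{1}{\left(3 - 23 \sqrt{74}\right) + 13834} = \frac{1}{13837 - 23 \sqrt{74}}$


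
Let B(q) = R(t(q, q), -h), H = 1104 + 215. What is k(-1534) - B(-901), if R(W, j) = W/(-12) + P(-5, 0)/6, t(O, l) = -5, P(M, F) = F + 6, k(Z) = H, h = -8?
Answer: 15811/12 ≈ 1317.6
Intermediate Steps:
H = 1319
k(Z) = 1319
P(M, F) = 6 + F
R(W, j) = 1 - W/12 (R(W, j) = W/(-12) + (6 + 0)/6 = W*(-1/12) + 6*(1/6) = -W/12 + 1 = 1 - W/12)
B(q) = 17/12 (B(q) = 1 - 1/12*(-5) = 1 + 5/12 = 17/12)
k(-1534) - B(-901) = 1319 - 1*17/12 = 1319 - 17/12 = 15811/12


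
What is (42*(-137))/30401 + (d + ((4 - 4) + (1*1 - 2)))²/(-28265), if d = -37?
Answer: -29505122/122754895 ≈ -0.24036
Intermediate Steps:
(42*(-137))/30401 + (d + ((4 - 4) + (1*1 - 2)))²/(-28265) = (42*(-137))/30401 + (-37 + ((4 - 4) + (1*1 - 2)))²/(-28265) = -5754*1/30401 + (-37 + (0 + (1 - 2)))²*(-1/28265) = -822/4343 + (-37 + (0 - 1))²*(-1/28265) = -822/4343 + (-37 - 1)²*(-1/28265) = -822/4343 + (-38)²*(-1/28265) = -822/4343 + 1444*(-1/28265) = -822/4343 - 1444/28265 = -29505122/122754895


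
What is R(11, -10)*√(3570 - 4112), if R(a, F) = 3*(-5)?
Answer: -15*I*√542 ≈ -349.21*I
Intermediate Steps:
R(a, F) = -15
R(11, -10)*√(3570 - 4112) = -15*√(3570 - 4112) = -15*I*√542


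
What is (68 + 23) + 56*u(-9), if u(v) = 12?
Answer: 763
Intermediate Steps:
(68 + 23) + 56*u(-9) = (68 + 23) + 56*12 = 91 + 672 = 763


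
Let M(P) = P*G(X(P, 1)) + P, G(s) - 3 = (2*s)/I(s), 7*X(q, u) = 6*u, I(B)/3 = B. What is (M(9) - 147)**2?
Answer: 11025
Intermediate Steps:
I(B) = 3*B
X(q, u) = 6*u/7 (X(q, u) = (6*u)/7 = 6*u/7)
G(s) = 11/3 (G(s) = 3 + (2*s)/((3*s)) = 3 + (2*s)*(1/(3*s)) = 3 + 2/3 = 11/3)
M(P) = 14*P/3 (M(P) = P*(11/3) + P = 11*P/3 + P = 14*P/3)
(M(9) - 147)**2 = ((14/3)*9 - 147)**2 = (42 - 147)**2 = (-105)**2 = 11025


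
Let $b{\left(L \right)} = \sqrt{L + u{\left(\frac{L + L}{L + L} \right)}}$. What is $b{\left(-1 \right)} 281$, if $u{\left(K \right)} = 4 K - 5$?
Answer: $281 i \sqrt{2} \approx 397.39 i$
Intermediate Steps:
$u{\left(K \right)} = -5 + 4 K$
$b{\left(L \right)} = \sqrt{-1 + L}$ ($b{\left(L \right)} = \sqrt{L - \left(5 - 4 \frac{L + L}{L + L}\right)} = \sqrt{L - \left(5 - 4 \frac{2 L}{2 L}\right)} = \sqrt{L + \left(-5 + 4 \cdot 2 L \frac{1}{2 L}\right)} = \sqrt{L + \left(-5 + 4 \cdot 1\right)} = \sqrt{L + \left(-5 + 4\right)} = \sqrt{L - 1} = \sqrt{-1 + L}$)
$b{\left(-1 \right)} 281 = \sqrt{-1 - 1} \cdot 281 = \sqrt{-2} \cdot 281 = i \sqrt{2} \cdot 281 = 281 i \sqrt{2}$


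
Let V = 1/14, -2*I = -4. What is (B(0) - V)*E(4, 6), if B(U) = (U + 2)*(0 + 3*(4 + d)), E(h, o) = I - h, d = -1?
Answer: -251/7 ≈ -35.857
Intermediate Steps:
I = 2 (I = -½*(-4) = 2)
E(h, o) = 2 - h
B(U) = 18 + 9*U (B(U) = (U + 2)*(0 + 3*(4 - 1)) = (2 + U)*(0 + 3*3) = (2 + U)*(0 + 9) = (2 + U)*9 = 18 + 9*U)
V = 1/14 ≈ 0.071429
(B(0) - V)*E(4, 6) = ((18 + 9*0) - 1*1/14)*(2 - 1*4) = ((18 + 0) - 1/14)*(2 - 4) = (18 - 1/14)*(-2) = (251/14)*(-2) = -251/7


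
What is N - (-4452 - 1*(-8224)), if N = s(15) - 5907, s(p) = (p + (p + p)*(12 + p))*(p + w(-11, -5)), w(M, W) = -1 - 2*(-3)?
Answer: 6821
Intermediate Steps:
w(M, W) = 5 (w(M, W) = -1 + 6 = 5)
s(p) = (5 + p)*(p + 2*p*(12 + p)) (s(p) = (p + (p + p)*(12 + p))*(p + 5) = (p + (2*p)*(12 + p))*(5 + p) = (p + 2*p*(12 + p))*(5 + p) = (5 + p)*(p + 2*p*(12 + p)))
N = 10593 (N = 15*(125 + 2*15² + 35*15) - 5907 = 15*(125 + 2*225 + 525) - 5907 = 15*(125 + 450 + 525) - 5907 = 15*1100 - 5907 = 16500 - 5907 = 10593)
N - (-4452 - 1*(-8224)) = 10593 - (-4452 - 1*(-8224)) = 10593 - (-4452 + 8224) = 10593 - 1*3772 = 10593 - 3772 = 6821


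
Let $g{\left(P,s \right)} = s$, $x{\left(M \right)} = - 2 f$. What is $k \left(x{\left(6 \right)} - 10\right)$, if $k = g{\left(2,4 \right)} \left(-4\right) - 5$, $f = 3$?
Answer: $336$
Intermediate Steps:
$x{\left(M \right)} = -6$ ($x{\left(M \right)} = \left(-2\right) 3 = -6$)
$k = -21$ ($k = 4 \left(-4\right) - 5 = -16 - 5 = -21$)
$k \left(x{\left(6 \right)} - 10\right) = - 21 \left(-6 - 10\right) = \left(-21\right) \left(-16\right) = 336$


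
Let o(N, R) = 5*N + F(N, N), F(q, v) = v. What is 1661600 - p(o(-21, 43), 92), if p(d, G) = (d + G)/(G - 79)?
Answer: 21600834/13 ≈ 1.6616e+6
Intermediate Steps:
o(N, R) = 6*N (o(N, R) = 5*N + N = 6*N)
p(d, G) = (G + d)/(-79 + G)
1661600 - p(o(-21, 43), 92) = 1661600 - (92 + 6*(-21))/(-79 + 92) = 1661600 - (92 - 126)/13 = 1661600 - (-34)/13 = 1661600 - 1*(-34/13) = 1661600 + 34/13 = 21600834/13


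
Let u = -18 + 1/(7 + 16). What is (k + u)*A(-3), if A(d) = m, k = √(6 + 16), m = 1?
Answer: -413/23 + √22 ≈ -13.266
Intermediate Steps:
k = √22 ≈ 4.6904
A(d) = 1
u = -413/23 (u = -18 + 1/23 = -413/23 ≈ -17.957)
(k + u)*A(-3) = (√22 - 413/23)*1 = (-413/23 + √22)*1 = -413/23 + √22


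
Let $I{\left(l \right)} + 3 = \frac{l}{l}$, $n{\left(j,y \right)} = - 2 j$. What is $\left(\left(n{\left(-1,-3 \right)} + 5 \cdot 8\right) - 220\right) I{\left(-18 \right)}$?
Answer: $356$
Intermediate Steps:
$I{\left(l \right)} = -2$ ($I{\left(l \right)} = -3 + \frac{l}{l} = -3 + 1 = -2$)
$\left(\left(n{\left(-1,-3 \right)} + 5 \cdot 8\right) - 220\right) I{\left(-18 \right)} = \left(\left(\left(-2\right) \left(-1\right) + 5 \cdot 8\right) - 220\right) \left(-2\right) = \left(\left(2 + 40\right) - 220\right) \left(-2\right) = \left(42 - 220\right) \left(-2\right) = \left(-178\right) \left(-2\right) = 356$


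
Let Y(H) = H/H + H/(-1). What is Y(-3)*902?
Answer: 3608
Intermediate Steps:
Y(H) = 1 - H (Y(H) = 1 + H*(-1) = 1 - H)
Y(-3)*902 = (1 - 1*(-3))*902 = (1 + 3)*902 = 4*902 = 3608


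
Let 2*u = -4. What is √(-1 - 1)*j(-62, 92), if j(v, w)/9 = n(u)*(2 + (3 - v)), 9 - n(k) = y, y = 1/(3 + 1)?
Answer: 21105*I*√2/4 ≈ 7461.7*I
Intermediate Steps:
u = -2 (u = (½)*(-4) = -2)
y = ¼ (y = 1/4 = ¼ ≈ 0.25000)
n(k) = 35/4 (n(k) = 9 - 1*¼ = 9 - ¼ = 35/4)
j(v, w) = 1575/4 - 315*v/4 (j(v, w) = 9*(35*(2 + (3 - v))/4) = 9*(35*(5 - v)/4) = 9*(175/4 - 35*v/4) = 1575/4 - 315*v/4)
√(-1 - 1)*j(-62, 92) = √(-1 - 1)*(1575/4 - 315/4*(-62)) = √(-2)*(1575/4 + 9765/2) = (I*√2)*(21105/4) = 21105*I*√2/4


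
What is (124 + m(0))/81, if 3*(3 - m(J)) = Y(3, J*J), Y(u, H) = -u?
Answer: 128/81 ≈ 1.5802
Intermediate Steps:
m(J) = 4 (m(J) = 3 - (-1)*3/3 = 3 - ⅓*(-3) = 3 + 1 = 4)
(124 + m(0))/81 = (124 + 4)/81 = (1/81)*128 = 128/81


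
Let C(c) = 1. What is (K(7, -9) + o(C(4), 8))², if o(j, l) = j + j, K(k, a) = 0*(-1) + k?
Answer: 81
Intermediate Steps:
K(k, a) = k (K(k, a) = 0 + k = k)
o(j, l) = 2*j
(K(7, -9) + o(C(4), 8))² = (7 + 2*1)² = (7 + 2)² = 9² = 81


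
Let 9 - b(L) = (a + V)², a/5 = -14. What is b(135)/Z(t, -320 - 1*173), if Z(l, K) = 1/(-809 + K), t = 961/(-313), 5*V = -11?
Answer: 169384992/25 ≈ 6.7754e+6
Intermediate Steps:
a = -70 (a = 5*(-14) = -70)
V = -11/5 (V = (⅕)*(-11) = -11/5 ≈ -2.2000)
t = -961/313 (t = 961*(-1/313) = -961/313 ≈ -3.0703)
b(L) = -130096/25 (b(L) = 9 - (-70 - 11/5)² = 9 - (-361/5)² = 9 - 1*130321/25 = 9 - 130321/25 = -130096/25)
b(135)/Z(t, -320 - 1*173) = -(-146878384/25 - 22506608/25) = -130096/(25*(1/(-809 + (-320 - 173)))) = -130096/(25*(1/(-809 - 493))) = -130096/(25*(1/(-1302))) = -130096/(25*(-1/1302)) = -130096/25*(-1302) = 169384992/25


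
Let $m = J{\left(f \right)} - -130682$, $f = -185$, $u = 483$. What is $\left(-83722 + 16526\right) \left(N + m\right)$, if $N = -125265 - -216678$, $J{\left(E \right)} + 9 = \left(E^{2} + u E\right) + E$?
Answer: $-11206344116$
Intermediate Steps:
$J{\left(E \right)} = -9 + E^{2} + 484 E$ ($J{\left(E \right)} = -9 + \left(\left(E^{2} + 483 E\right) + E\right) = -9 + \left(E^{2} + 484 E\right) = -9 + E^{2} + 484 E$)
$N = 91413$ ($N = -125265 + 216678 = 91413$)
$m = 75358$ ($m = \left(-9 + \left(-185\right)^{2} + 484 \left(-185\right)\right) - -130682 = \left(-9 + 34225 - 89540\right) + 130682 = -55324 + 130682 = 75358$)
$\left(-83722 + 16526\right) \left(N + m\right) = \left(-83722 + 16526\right) \left(91413 + 75358\right) = \left(-67196\right) 166771 = -11206344116$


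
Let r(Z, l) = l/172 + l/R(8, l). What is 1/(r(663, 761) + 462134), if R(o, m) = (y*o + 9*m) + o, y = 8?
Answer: 1190412/550135256981 ≈ 2.1639e-6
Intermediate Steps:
R(o, m) = 9*m + 9*o (R(o, m) = (8*o + 9*m) + o = 9*m + 9*o)
r(Z, l) = l/172 + l/(72 + 9*l) (r(Z, l) = l/172 + l/(9*l + 9*8) = l*(1/172) + l/(9*l + 72) = l/172 + l/(72 + 9*l))
1/(r(663, 761) + 462134) = 1/((1/1548)*761*(244 + 9*761)/(8 + 761) + 462134) = 1/((1/1548)*761*(244 + 6849)/769 + 462134) = 1/((1/1548)*761*(1/769)*7093 + 462134) = 1/(5397773/1190412 + 462134) = 1/(550135256981/1190412) = 1190412/550135256981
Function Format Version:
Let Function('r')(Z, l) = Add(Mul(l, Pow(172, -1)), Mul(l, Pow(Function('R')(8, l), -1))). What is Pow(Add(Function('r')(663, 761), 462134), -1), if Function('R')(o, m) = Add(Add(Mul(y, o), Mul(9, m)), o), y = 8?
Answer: Rational(1190412, 550135256981) ≈ 2.1639e-6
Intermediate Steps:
Function('R')(o, m) = Add(Mul(9, m), Mul(9, o)) (Function('R')(o, m) = Add(Add(Mul(8, o), Mul(9, m)), o) = Add(Mul(9, m), Mul(9, o)))
Function('r')(Z, l) = Add(Mul(Rational(1, 172), l), Mul(l, Pow(Add(72, Mul(9, l)), -1))) (Function('r')(Z, l) = Add(Mul(l, Pow(172, -1)), Mul(l, Pow(Add(Mul(9, l), Mul(9, 8)), -1))) = Add(Mul(l, Rational(1, 172)), Mul(l, Pow(Add(Mul(9, l), 72), -1))) = Add(Mul(Rational(1, 172), l), Mul(l, Pow(Add(72, Mul(9, l)), -1))))
Pow(Add(Function('r')(663, 761), 462134), -1) = Pow(Add(Mul(Rational(1, 1548), 761, Pow(Add(8, 761), -1), Add(244, Mul(9, 761))), 462134), -1) = Pow(Add(Mul(Rational(1, 1548), 761, Pow(769, -1), Add(244, 6849)), 462134), -1) = Pow(Add(Mul(Rational(1, 1548), 761, Rational(1, 769), 7093), 462134), -1) = Pow(Add(Rational(5397773, 1190412), 462134), -1) = Pow(Rational(550135256981, 1190412), -1) = Rational(1190412, 550135256981)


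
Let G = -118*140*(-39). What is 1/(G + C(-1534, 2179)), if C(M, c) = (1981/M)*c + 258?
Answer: 1534/984404693 ≈ 1.5583e-6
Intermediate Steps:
C(M, c) = 258 + 1981*c/M (C(M, c) = 1981*c/M + 258 = 258 + 1981*c/M)
G = 644280 (G = -16520*(-39) = 644280)
1/(G + C(-1534, 2179)) = 1/(644280 + (258 + 1981*2179/(-1534))) = 1/(644280 + (258 + 1981*2179*(-1/1534))) = 1/(644280 + (258 - 4316599/1534)) = 1/(644280 - 3920827/1534) = 1/(984404693/1534) = 1534/984404693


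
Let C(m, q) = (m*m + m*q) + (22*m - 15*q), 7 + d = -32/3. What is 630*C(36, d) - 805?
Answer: 1080905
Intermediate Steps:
d = -53/3 (d = -7 - 32/3 = -53/3 ≈ -17.667)
C(m, q) = m² - 15*q + 22*m + m*q (C(m, q) = (m² + m*q) + (-15*q + 22*m) = m² - 15*q + 22*m + m*q)
630*C(36, d) - 805 = 630*(36² - 15*(-53/3) + 22*36 + 36*(-53/3)) - 805 = 630*(1296 + 265 + 792 - 636) - 805 = 630*1717 - 805 = 1081710 - 805 = 1080905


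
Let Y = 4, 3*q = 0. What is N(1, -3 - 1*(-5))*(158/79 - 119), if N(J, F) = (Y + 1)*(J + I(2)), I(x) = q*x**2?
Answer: -585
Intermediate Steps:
q = 0 (q = (1/3)*0 = 0)
I(x) = 0 (I(x) = 0*x**2 = 0)
N(J, F) = 5*J (N(J, F) = (4 + 1)*(J + 0) = 5*J)
N(1, -3 - 1*(-5))*(158/79 - 119) = (5*1)*(158/79 - 119) = 5*(158*(1/79) - 119) = 5*(2 - 119) = 5*(-117) = -585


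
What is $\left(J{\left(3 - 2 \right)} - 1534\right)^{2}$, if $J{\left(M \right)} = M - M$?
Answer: $2353156$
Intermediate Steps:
$J{\left(M \right)} = 0$
$\left(J{\left(3 - 2 \right)} - 1534\right)^{2} = \left(0 - 1534\right)^{2} = \left(-1534\right)^{2} = 2353156$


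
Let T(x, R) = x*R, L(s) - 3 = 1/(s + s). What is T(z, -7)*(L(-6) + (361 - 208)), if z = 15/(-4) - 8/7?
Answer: 256327/48 ≈ 5340.1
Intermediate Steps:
L(s) = 3 + 1/(2*s) (L(s) = 3 + 1/(s + s) = 3 + 1/(2*s))
z = -137/28 (z = 15*(-1/4) - 8*1/7 = -15/4 - 8/7 = -137/28 ≈ -4.8929)
T(x, R) = R*x
T(z, -7)*(L(-6) + (361 - 208)) = (-7*(-137/28))*((3 + (1/2)/(-6)) + (361 - 208)) = 137*((3 + (1/2)*(-1/6)) + 153)/4 = 137*((3 - 1/12) + 153)/4 = 137*(35/12 + 153)/4 = (137/4)*(1871/12) = 256327/48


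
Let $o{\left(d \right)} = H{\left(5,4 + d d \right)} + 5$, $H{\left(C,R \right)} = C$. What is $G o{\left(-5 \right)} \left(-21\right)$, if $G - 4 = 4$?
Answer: $-1680$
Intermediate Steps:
$G = 8$ ($G = 4 + 4 = 8$)
$o{\left(d \right)} = 10$ ($o{\left(d \right)} = 5 + 5 = 10$)
$G o{\left(-5 \right)} \left(-21\right) = 8 \cdot 10 \left(-21\right) = 80 \left(-21\right) = -1680$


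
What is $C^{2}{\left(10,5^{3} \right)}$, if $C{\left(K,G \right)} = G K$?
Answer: $1562500$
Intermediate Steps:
$C^{2}{\left(10,5^{3} \right)} = \left(5^{3} \cdot 10\right)^{2} = \left(125 \cdot 10\right)^{2} = 1250^{2} = 1562500$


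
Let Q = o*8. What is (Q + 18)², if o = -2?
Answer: 4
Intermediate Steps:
Q = -16 (Q = -2*8 = -16)
(Q + 18)² = (-16 + 18)² = 2² = 4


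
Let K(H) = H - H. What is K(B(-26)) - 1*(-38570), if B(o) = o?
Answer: 38570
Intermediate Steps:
K(H) = 0
K(B(-26)) - 1*(-38570) = 0 - 1*(-38570) = 0 + 38570 = 38570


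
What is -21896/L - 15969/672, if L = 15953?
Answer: -12831789/510496 ≈ -25.136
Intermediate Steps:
-21896/L - 15969/672 = -21896/15953 - 15969/672 = -21896*1/15953 - 15969*1/672 = -3128/2279 - 5323/224 = -12831789/510496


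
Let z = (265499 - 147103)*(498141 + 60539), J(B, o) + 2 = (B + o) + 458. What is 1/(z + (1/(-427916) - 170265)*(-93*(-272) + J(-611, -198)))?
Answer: 427916/26487383081934717 ≈ 1.6155e-11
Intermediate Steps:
J(B, o) = 456 + B + o (J(B, o) = -2 + ((B + o) + 458) = -2 + (458 + B + o) = 456 + B + o)
z = 66145477280 (z = 118396*558680 = 66145477280)
1/(z + (1/(-427916) - 170265)*(-93*(-272) + J(-611, -198))) = 1/(66145477280 + (1/(-427916) - 170265)*(-93*(-272) + (456 - 611 - 198))) = 1/(66145477280 + (-1/427916 - 170265)*(25296 - 353)) = 1/(66145477280 - 72859117741/427916*24943) = 1/(66145477280 - 1817324973813763/427916) = 1/(26487383081934717/427916) = 427916/26487383081934717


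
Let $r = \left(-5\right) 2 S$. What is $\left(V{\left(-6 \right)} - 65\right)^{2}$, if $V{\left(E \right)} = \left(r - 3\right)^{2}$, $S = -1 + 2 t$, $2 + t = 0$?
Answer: $4596736$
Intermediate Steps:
$t = -2$ ($t = -2 + 0 = -2$)
$S = -5$ ($S = -1 + 2 \left(-2\right) = -1 - 4 = -5$)
$r = 50$ ($r = \left(-5\right) 2 \left(-5\right) = \left(-10\right) \left(-5\right) = 50$)
$V{\left(E \right)} = 2209$ ($V{\left(E \right)} = \left(50 - 3\right)^{2} = 47^{2} = 2209$)
$\left(V{\left(-6 \right)} - 65\right)^{2} = \left(2209 - 65\right)^{2} = 2144^{2} = 4596736$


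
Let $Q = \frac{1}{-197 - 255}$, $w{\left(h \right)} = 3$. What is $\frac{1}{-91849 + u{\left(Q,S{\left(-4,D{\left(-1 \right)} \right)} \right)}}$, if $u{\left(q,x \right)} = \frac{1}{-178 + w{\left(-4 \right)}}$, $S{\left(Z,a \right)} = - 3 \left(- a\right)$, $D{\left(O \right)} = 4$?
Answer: $- \frac{175}{16073576} \approx -1.0887 \cdot 10^{-5}$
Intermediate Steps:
$Q = - \frac{1}{452}$ ($Q = \frac{1}{-452} = - \frac{1}{452} \approx -0.0022124$)
$S{\left(Z,a \right)} = 3 a$
$u{\left(q,x \right)} = - \frac{1}{175}$ ($u{\left(q,x \right)} = \frac{1}{-178 + 3} = \frac{1}{-175} = - \frac{1}{175}$)
$\frac{1}{-91849 + u{\left(Q,S{\left(-4,D{\left(-1 \right)} \right)} \right)}} = \frac{1}{-91849 - \frac{1}{175}} = \frac{1}{- \frac{16073576}{175}} = - \frac{175}{16073576}$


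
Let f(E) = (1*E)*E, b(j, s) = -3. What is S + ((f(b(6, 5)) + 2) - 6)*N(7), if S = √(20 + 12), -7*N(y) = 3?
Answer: -15/7 + 4*√2 ≈ 3.5140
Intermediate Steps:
N(y) = -3/7 (N(y) = -⅐*3 = -3/7)
f(E) = E² (f(E) = E*E = E²)
S = 4*√2 (S = √32 = 4*√2 ≈ 5.6569)
S + ((f(b(6, 5)) + 2) - 6)*N(7) = 4*√2 + (((-3)² + 2) - 6)*(-3/7) = 4*√2 + ((9 + 2) - 6)*(-3/7) = 4*√2 + (11 - 6)*(-3/7) = 4*√2 + 5*(-3/7) = 4*√2 - 15/7 = -15/7 + 4*√2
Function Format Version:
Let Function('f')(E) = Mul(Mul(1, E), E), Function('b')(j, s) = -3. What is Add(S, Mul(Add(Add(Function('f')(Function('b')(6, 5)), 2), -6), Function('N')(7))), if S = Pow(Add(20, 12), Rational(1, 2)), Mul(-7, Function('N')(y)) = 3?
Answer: Add(Rational(-15, 7), Mul(4, Pow(2, Rational(1, 2)))) ≈ 3.5140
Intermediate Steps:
Function('N')(y) = Rational(-3, 7) (Function('N')(y) = Mul(Rational(-1, 7), 3) = Rational(-3, 7))
Function('f')(E) = Pow(E, 2) (Function('f')(E) = Mul(E, E) = Pow(E, 2))
S = Mul(4, Pow(2, Rational(1, 2))) (S = Pow(32, Rational(1, 2)) = Mul(4, Pow(2, Rational(1, 2))) ≈ 5.6569)
Add(S, Mul(Add(Add(Function('f')(Function('b')(6, 5)), 2), -6), Function('N')(7))) = Add(Mul(4, Pow(2, Rational(1, 2))), Mul(Add(Add(Pow(-3, 2), 2), -6), Rational(-3, 7))) = Add(Mul(4, Pow(2, Rational(1, 2))), Mul(Add(Add(9, 2), -6), Rational(-3, 7))) = Add(Mul(4, Pow(2, Rational(1, 2))), Mul(Add(11, -6), Rational(-3, 7))) = Add(Mul(4, Pow(2, Rational(1, 2))), Mul(5, Rational(-3, 7))) = Add(Mul(4, Pow(2, Rational(1, 2))), Rational(-15, 7)) = Add(Rational(-15, 7), Mul(4, Pow(2, Rational(1, 2))))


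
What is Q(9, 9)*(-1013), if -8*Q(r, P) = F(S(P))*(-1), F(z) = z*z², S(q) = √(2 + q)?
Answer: -11143*√11/8 ≈ -4619.6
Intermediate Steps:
F(z) = z³
Q(r, P) = (2 + P)^(3/2)/8 (Q(r, P) = -(√(2 + P))³*(-1)/8 = -(2 + P)^(3/2)*(-1)/8 = -(-1)*(2 + P)^(3/2)/8 = (2 + P)^(3/2)/8)
Q(9, 9)*(-1013) = ((2 + 9)^(3/2)/8)*(-1013) = (11^(3/2)/8)*(-1013) = ((11*√11)/8)*(-1013) = (11*√11/8)*(-1013) = -11143*√11/8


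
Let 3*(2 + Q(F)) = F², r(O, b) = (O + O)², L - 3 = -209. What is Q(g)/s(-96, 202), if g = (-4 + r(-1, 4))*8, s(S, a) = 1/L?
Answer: 412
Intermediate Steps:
L = -206 (L = 3 - 209 = -206)
r(O, b) = 4*O² (r(O, b) = (2*O)² = 4*O²)
s(S, a) = -1/206 (s(S, a) = 1/(-206) = -1/206)
g = 0 (g = (-4 + 4*(-1)²)*8 = (-4 + 4*1)*8 = (-4 + 4)*8 = 0*8 = 0)
Q(F) = -2 + F²/3
Q(g)/s(-96, 202) = (-2 + (⅓)*0²)/(-1/206) = (-2 + (⅓)*0)*(-206) = (-2 + 0)*(-206) = -2*(-206) = 412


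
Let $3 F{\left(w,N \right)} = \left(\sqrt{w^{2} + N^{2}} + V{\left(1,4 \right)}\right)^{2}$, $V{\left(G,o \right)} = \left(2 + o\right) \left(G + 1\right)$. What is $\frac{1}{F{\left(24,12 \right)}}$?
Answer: $\frac{1}{128} - \frac{\sqrt{5}}{384} \approx 0.0019894$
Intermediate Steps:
$V{\left(G,o \right)} = \left(1 + G\right) \left(2 + o\right)$ ($V{\left(G,o \right)} = \left(2 + o\right) \left(1 + G\right) = \left(1 + G\right) \left(2 + o\right)$)
$F{\left(w,N \right)} = \frac{\left(12 + \sqrt{N^{2} + w^{2}}\right)^{2}}{3}$ ($F{\left(w,N \right)} = \frac{\left(\sqrt{w^{2} + N^{2}} + \left(2 + 4 + 2 \cdot 1 + 1 \cdot 4\right)\right)^{2}}{3} = \frac{\left(\sqrt{N^{2} + w^{2}} + \left(2 + 4 + 2 + 4\right)\right)^{2}}{3} = \frac{\left(\sqrt{N^{2} + w^{2}} + 12\right)^{2}}{3} = \frac{\left(12 + \sqrt{N^{2} + w^{2}}\right)^{2}}{3}$)
$\frac{1}{F{\left(24,12 \right)}} = \frac{1}{\frac{1}{3} \left(12 + \sqrt{12^{2} + 24^{2}}\right)^{2}} = \frac{1}{\frac{1}{3} \left(12 + \sqrt{144 + 576}\right)^{2}} = \frac{1}{\frac{1}{3} \left(12 + \sqrt{720}\right)^{2}} = \frac{1}{\frac{1}{3} \left(12 + 12 \sqrt{5}\right)^{2}} = \frac{3}{\left(12 + 12 \sqrt{5}\right)^{2}}$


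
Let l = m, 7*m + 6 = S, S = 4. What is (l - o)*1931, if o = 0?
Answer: -3862/7 ≈ -551.71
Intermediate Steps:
m = -2/7 (m = -6/7 + (1/7)*4 = -6/7 + 4/7 = -2/7 ≈ -0.28571)
l = -2/7 ≈ -0.28571
(l - o)*1931 = (-2/7 - 1*0)*1931 = (-2/7 + 0)*1931 = -2/7*1931 = -3862/7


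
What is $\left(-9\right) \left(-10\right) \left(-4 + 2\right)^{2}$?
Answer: $360$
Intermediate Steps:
$\left(-9\right) \left(-10\right) \left(-4 + 2\right)^{2} = 90 \left(-2\right)^{2} = 90 \cdot 4 = 360$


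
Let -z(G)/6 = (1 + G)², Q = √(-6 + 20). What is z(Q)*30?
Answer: -2700 - 360*√14 ≈ -4047.0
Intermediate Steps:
Q = √14 ≈ 3.7417
z(G) = -6*(1 + G)²
z(Q)*30 = -6*(1 + √14)²*30 = -180*(1 + √14)²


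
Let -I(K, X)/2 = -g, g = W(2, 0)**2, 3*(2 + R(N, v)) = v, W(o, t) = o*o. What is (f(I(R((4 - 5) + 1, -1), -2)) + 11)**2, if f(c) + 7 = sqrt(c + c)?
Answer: 144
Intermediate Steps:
W(o, t) = o**2
R(N, v) = -2 + v/3
g = 16 (g = (2**2)**2 = 4**2 = 16)
I(K, X) = 32 (I(K, X) = -(-2)*16 = -2*(-16) = 32)
f(c) = -7 + sqrt(2)*sqrt(c) (f(c) = -7 + sqrt(c + c) = -7 + sqrt(2*c) = -7 + sqrt(2)*sqrt(c))
(f(I(R((4 - 5) + 1, -1), -2)) + 11)**2 = ((-7 + sqrt(2)*sqrt(32)) + 11)**2 = ((-7 + sqrt(2)*(4*sqrt(2))) + 11)**2 = ((-7 + 8) + 11)**2 = (1 + 11)**2 = 12**2 = 144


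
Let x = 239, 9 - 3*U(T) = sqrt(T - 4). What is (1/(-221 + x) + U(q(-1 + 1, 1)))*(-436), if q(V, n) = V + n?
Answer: -11990/9 + 436*I*sqrt(3)/3 ≈ -1332.2 + 251.72*I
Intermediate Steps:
U(T) = 3 - sqrt(-4 + T)/3 (U(T) = 3 - sqrt(T - 4)/3 = 3 - sqrt(-4 + T)/3)
(1/(-221 + x) + U(q(-1 + 1, 1)))*(-436) = (1/(-221 + 239) + (3 - sqrt(-4 + ((-1 + 1) + 1))/3))*(-436) = (1/18 + (3 - sqrt(-4 + (0 + 1))/3))*(-436) = (1/18 + (3 - sqrt(-4 + 1)/3))*(-436) = (1/18 + (3 - I*sqrt(3)/3))*(-436) = (55/18 - I*sqrt(3)/3)*(-436) = -11990/9 + 436*I*sqrt(3)/3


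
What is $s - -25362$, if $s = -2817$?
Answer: $22545$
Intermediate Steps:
$s - -25362 = -2817 - -25362 = -2817 + 25362 = 22545$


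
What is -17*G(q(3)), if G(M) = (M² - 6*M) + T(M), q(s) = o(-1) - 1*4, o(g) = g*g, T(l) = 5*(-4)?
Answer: -119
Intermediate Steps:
T(l) = -20
o(g) = g²
q(s) = -3 (q(s) = (-1)² - 1*4 = 1 - 4 = -3)
G(M) = -20 + M² - 6*M (G(M) = (M² - 6*M) - 20 = -20 + M² - 6*M)
-17*G(q(3)) = -17*(-20 + (-3)² - 6*(-3)) = -17*(-20 + 9 + 18) = -17*7 = -119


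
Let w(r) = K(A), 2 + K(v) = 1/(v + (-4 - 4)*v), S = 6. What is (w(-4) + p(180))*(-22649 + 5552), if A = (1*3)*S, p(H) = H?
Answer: -127811473/42 ≈ -3.0431e+6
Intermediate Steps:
A = 18 (A = (1*3)*6 = 3*6 = 18)
K(v) = -2 - 1/(7*v) (K(v) = -2 + 1/(v + (-4 - 4)*v) = -2 + 1/(v - 8*v) = -2 + 1/(-7*v) = -2 - 1/(7*v))
w(r) = -253/126 (w(r) = -2 - 1/7/18 = -2 - 1/7*1/18 = -2 - 1/126 = -253/126)
(w(-4) + p(180))*(-22649 + 5552) = (-253/126 + 180)*(-22649 + 5552) = (22427/126)*(-17097) = -127811473/42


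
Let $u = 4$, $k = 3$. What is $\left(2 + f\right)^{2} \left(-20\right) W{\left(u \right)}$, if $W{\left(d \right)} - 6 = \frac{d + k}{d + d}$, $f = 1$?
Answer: $- \frac{2475}{2} \approx -1237.5$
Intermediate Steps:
$W{\left(d \right)} = 6 + \frac{3 + d}{2 d}$ ($W{\left(d \right)} = 6 + \frac{d + 3}{d + d} = 6 + \frac{3 + d}{2 d}$)
$\left(2 + f\right)^{2} \left(-20\right) W{\left(u \right)} = \left(2 + 1\right)^{2} \left(-20\right) \frac{3 + 13 \cdot 4}{2 \cdot 4} = 3^{2} \left(-20\right) \frac{1}{2} \cdot \frac{1}{4} \left(3 + 52\right) = 9 \left(-20\right) \frac{1}{2} \cdot \frac{1}{4} \cdot 55 = \left(-180\right) \frac{55}{8} = - \frac{2475}{2}$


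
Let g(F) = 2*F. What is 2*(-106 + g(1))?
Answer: -208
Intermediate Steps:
2*(-106 + g(1)) = 2*(-106 + 2*1) = 2*(-106 + 2) = 2*(-104) = -208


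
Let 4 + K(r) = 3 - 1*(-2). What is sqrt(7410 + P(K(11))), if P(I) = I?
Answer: sqrt(7411) ≈ 86.087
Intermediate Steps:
K(r) = 1 (K(r) = -4 + (3 - 1*(-2)) = -4 + (3 + 2) = -4 + 5 = 1)
sqrt(7410 + P(K(11))) = sqrt(7410 + 1) = sqrt(7411)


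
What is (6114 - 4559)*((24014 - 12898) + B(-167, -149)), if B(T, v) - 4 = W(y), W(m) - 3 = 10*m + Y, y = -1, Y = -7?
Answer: 17269830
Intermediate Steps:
W(m) = -4 + 10*m (W(m) = 3 + (10*m - 7) = 3 + (-7 + 10*m) = -4 + 10*m)
B(T, v) = -10 (B(T, v) = 4 + (-4 + 10*(-1)) = 4 + (-4 - 10) = 4 - 14 = -10)
(6114 - 4559)*((24014 - 12898) + B(-167, -149)) = (6114 - 4559)*((24014 - 12898) - 10) = 1555*(11116 - 10) = 1555*11106 = 17269830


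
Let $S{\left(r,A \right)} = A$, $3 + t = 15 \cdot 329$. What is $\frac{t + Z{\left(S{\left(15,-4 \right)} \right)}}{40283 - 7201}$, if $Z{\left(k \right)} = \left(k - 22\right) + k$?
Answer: $\frac{2451}{16541} \approx 0.14818$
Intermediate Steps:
$t = 4932$ ($t = -3 + 15 \cdot 329 = -3 + 4935 = 4932$)
$Z{\left(k \right)} = -22 + 2 k$ ($Z{\left(k \right)} = \left(-22 + k\right) + k = -22 + 2 k$)
$\frac{t + Z{\left(S{\left(15,-4 \right)} \right)}}{40283 - 7201} = \frac{4932 + \left(-22 + 2 \left(-4\right)\right)}{40283 - 7201} = \frac{4932 - 30}{33082} = \left(4932 - 30\right) \frac{1}{33082} = 4902 \cdot \frac{1}{33082} = \frac{2451}{16541}$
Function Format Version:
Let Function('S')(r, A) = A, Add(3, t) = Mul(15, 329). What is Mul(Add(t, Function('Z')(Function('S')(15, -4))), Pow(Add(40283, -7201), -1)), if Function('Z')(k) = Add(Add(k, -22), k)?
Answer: Rational(2451, 16541) ≈ 0.14818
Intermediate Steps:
t = 4932 (t = Add(-3, Mul(15, 329)) = Add(-3, 4935) = 4932)
Function('Z')(k) = Add(-22, Mul(2, k)) (Function('Z')(k) = Add(Add(-22, k), k) = Add(-22, Mul(2, k)))
Mul(Add(t, Function('Z')(Function('S')(15, -4))), Pow(Add(40283, -7201), -1)) = Mul(Add(4932, Add(-22, Mul(2, -4))), Pow(Add(40283, -7201), -1)) = Mul(Add(4932, Add(-22, -8)), Pow(33082, -1)) = Mul(Add(4932, -30), Rational(1, 33082)) = Mul(4902, Rational(1, 33082)) = Rational(2451, 16541)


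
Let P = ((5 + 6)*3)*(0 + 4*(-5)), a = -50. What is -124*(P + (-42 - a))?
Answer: 80848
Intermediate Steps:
P = -660 (P = (11*3)*(0 - 20) = 33*(-20) = -660)
-124*(P + (-42 - a)) = -124*(-660 + (-42 - 1*(-50))) = -124*(-660 + (-42 + 50)) = -124*(-660 + 8) = -124*(-652) = 80848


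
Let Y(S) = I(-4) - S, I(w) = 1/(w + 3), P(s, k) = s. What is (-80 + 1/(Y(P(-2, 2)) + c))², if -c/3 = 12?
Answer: 7845601/1225 ≈ 6404.6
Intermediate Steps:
c = -36 (c = -3*12 = -36)
I(w) = 1/(3 + w)
Y(S) = -1 - S (Y(S) = 1/(3 - 4) - S = 1/(-1) - S = -1 - S)
(-80 + 1/(Y(P(-2, 2)) + c))² = (-80 + 1/((-1 - 1*(-2)) - 36))² = (-80 + 1/((-1 + 2) - 36))² = (-80 + 1/(1 - 36))² = (-80 + 1/(-35))² = (-80 - 1/35)² = (-2801/35)² = 7845601/1225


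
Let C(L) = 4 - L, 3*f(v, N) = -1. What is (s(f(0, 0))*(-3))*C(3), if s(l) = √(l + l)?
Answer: -I*√6 ≈ -2.4495*I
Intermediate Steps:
f(v, N) = -⅓ (f(v, N) = (⅓)*(-1) = -⅓)
s(l) = √2*√l (s(l) = √(2*l) = √2*√l)
(s(f(0, 0))*(-3))*C(3) = ((√2*√(-⅓))*(-3))*(4 - 1*3) = ((√2*(I*√3/3))*(-3))*(4 - 3) = ((I*√6/3)*(-3))*1 = -I*√6*1 = -I*√6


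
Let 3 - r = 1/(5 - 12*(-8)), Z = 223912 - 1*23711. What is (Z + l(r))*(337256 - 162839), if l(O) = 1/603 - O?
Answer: 708869030554222/20301 ≈ 3.4918e+10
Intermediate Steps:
Z = 200201 (Z = 223912 - 23711 = 200201)
r = 302/101 (r = 3 - 1/(5 - 12*(-8)) = 3 - 1/(5 + 96) = 3 - 1/101 = 302/101 ≈ 2.9901)
l(O) = 1/603 - O
(Z + l(r))*(337256 - 162839) = (200201 + (1/603 - 1*302/101))*(337256 - 162839) = (200201 + (1/603 - 302/101))*174417 = (200201 - 182005/60903)*174417 = (12192659498/60903)*174417 = 708869030554222/20301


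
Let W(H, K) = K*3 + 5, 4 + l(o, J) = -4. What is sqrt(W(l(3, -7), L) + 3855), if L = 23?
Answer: sqrt(3929) ≈ 62.682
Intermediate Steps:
l(o, J) = -8 (l(o, J) = -4 - 4 = -8)
W(H, K) = 5 + 3*K (W(H, K) = 3*K + 5 = 5 + 3*K)
sqrt(W(l(3, -7), L) + 3855) = sqrt((5 + 3*23) + 3855) = sqrt((5 + 69) + 3855) = sqrt(74 + 3855) = sqrt(3929)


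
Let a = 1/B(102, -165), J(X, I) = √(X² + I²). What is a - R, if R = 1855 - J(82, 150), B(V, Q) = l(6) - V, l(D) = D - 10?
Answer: -196631/106 + 2*√7306 ≈ -1684.1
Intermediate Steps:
l(D) = -10 + D
B(V, Q) = -4 - V (B(V, Q) = (-10 + 6) - V = -4 - V)
J(X, I) = √(I² + X²)
R = 1855 - 2*√7306 (R = 1855 - √(150² + 82²) = 1855 - √(22500 + 6724) = 1855 - √29224 = 1855 - 2*√7306 ≈ 1684.0)
a = -1/106 (a = 1/(-4 - 1*102) = 1/(-4 - 102) = 1/(-106) = -1/106 ≈ -0.0094340)
a - R = -1/106 - (1855 - 2*√7306) = -1/106 + (-1855 + 2*√7306) = -196631/106 + 2*√7306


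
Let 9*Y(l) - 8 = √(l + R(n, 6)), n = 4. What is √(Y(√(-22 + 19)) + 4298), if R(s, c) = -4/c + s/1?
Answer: √(348210 + 3*√3*√(10 + 3*I*√3))/9 ≈ 65.568 + 0.00038973*I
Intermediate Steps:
R(s, c) = s - 4/c (R(s, c) = -4/c + s*1 = -4/c + s = s - 4/c)
Y(l) = 8/9 + √(10/3 + l)/9 (Y(l) = 8/9 + √(l + (4 - 4/6))/9 = 8/9 + √(l + (4 - 4*⅙))/9 = 8/9 + √(l + (4 - ⅔))/9 = 8/9 + √(l + 10/3)/9 = 8/9 + √(10/3 + l)/9)
√(Y(√(-22 + 19)) + 4298) = √((8/9 + √(30 + 9*√(-22 + 19))/27) + 4298) = √((8/9 + √(30 + 9*√(-3))/27) + 4298) = √((8/9 + √(30 + 9*(I*√3))/27) + 4298) = √((8/9 + √(30 + 9*I*√3)/27) + 4298) = √(38690/9 + √(30 + 9*I*√3)/27)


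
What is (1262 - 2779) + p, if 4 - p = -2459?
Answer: 946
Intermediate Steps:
p = 2463 (p = 4 - 1*(-2459) = 4 + 2459 = 2463)
(1262 - 2779) + p = (1262 - 2779) + 2463 = -1517 + 2463 = 946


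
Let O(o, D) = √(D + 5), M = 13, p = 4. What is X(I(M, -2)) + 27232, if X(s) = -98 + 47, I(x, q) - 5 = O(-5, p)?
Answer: 27181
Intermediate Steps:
O(o, D) = √(5 + D)
I(x, q) = 8 (I(x, q) = 5 + √(5 + 4) = 5 + √9 = 5 + 3 = 8)
X(s) = -51
X(I(M, -2)) + 27232 = -51 + 27232 = 27181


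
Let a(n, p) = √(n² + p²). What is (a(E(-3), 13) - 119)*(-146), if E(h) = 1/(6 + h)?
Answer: 17374 - 146*√1522/3 ≈ 15475.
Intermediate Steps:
(a(E(-3), 13) - 119)*(-146) = (√((1/(6 - 3))² + 13²) - 119)*(-146) = (√((1/3)² + 169) - 119)*(-146) = (√((⅓)² + 169) - 119)*(-146) = (√(⅑ + 169) - 119)*(-146) = (√(1522/9) - 119)*(-146) = (√1522/3 - 119)*(-146) = (-119 + √1522/3)*(-146) = 17374 - 146*√1522/3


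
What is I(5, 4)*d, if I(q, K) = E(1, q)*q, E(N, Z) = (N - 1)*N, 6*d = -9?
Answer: 0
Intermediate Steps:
d = -3/2 (d = (⅙)*(-9) = -3/2 ≈ -1.5000)
E(N, Z) = N*(-1 + N) (E(N, Z) = (-1 + N)*N = N*(-1 + N))
I(q, K) = 0 (I(q, K) = (1*(-1 + 1))*q = (1*0)*q = 0*q = 0)
I(5, 4)*d = 0*(-3/2) = 0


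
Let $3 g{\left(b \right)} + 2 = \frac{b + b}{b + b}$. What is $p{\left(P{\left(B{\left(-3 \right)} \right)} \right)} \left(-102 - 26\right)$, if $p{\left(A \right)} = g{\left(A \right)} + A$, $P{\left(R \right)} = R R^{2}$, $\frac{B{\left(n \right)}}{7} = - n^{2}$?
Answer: $\frac{96018176}{3} \approx 3.2006 \cdot 10^{7}$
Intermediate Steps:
$B{\left(n \right)} = - 7 n^{2}$ ($B{\left(n \right)} = 7 \left(- n^{2}\right) = - 7 n^{2}$)
$P{\left(R \right)} = R^{3}$
$g{\left(b \right)} = - \frac{1}{3}$ ($g{\left(b \right)} = - \frac{2}{3} + \frac{\left(b + b\right) \frac{1}{b + b}}{3} = - \frac{2}{3} + \frac{2 b \frac{1}{2 b}}{3} = - \frac{2}{3} + \frac{1}{3} \cdot 1 = - \frac{2}{3} + \frac{1}{3} = - \frac{1}{3}$)
$p{\left(A \right)} = - \frac{1}{3} + A$
$p{\left(P{\left(B{\left(-3 \right)} \right)} \right)} \left(-102 - 26\right) = \left(- \frac{1}{3} + \left(- 7 \left(-3\right)^{2}\right)^{3}\right) \left(-102 - 26\right) = \left(- \frac{1}{3} + \left(\left(-7\right) 9\right)^{3}\right) \left(-128\right) = \left(- \frac{1}{3} + \left(-63\right)^{3}\right) \left(-128\right) = \left(- \frac{1}{3} - 250047\right) \left(-128\right) = \left(- \frac{750142}{3}\right) \left(-128\right) = \frac{96018176}{3}$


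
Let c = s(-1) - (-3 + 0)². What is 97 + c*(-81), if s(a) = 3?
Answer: 583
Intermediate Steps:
c = -6 (c = 3 - (-3 + 0)² = 3 - 1*(-3)² = 3 - 1*9 = 3 - 9 = -6)
97 + c*(-81) = 97 - 6*(-81) = 97 + 486 = 583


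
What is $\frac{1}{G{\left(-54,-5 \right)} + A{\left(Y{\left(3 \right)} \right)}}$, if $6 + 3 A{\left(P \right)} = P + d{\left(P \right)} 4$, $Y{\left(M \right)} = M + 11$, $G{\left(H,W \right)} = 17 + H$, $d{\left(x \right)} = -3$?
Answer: $- \frac{3}{115} \approx -0.026087$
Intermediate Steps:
$Y{\left(M \right)} = 11 + M$
$A{\left(P \right)} = -6 + \frac{P}{3}$ ($A{\left(P \right)} = -2 + \frac{P - 12}{3} = -2 + \frac{-12 + P}{3} = -2 + \left(-4 + \frac{P}{3}\right) = -6 + \frac{P}{3}$)
$\frac{1}{G{\left(-54,-5 \right)} + A{\left(Y{\left(3 \right)} \right)}} = \frac{1}{\left(17 - 54\right) - \left(6 - \frac{11 + 3}{3}\right)} = \frac{1}{-37 + \left(-6 + \frac{1}{3} \cdot 14\right)} = \frac{1}{-37 + \left(-6 + \frac{14}{3}\right)} = \frac{1}{-37 - \frac{4}{3}} = \frac{1}{- \frac{115}{3}} = - \frac{3}{115}$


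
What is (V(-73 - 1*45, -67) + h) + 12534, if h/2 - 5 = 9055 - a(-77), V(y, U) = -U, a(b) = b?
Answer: 30875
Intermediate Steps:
h = 18274 (h = 10 + 2*(9055 - 1*(-77)) = 10 + 2*(9055 + 77) = 10 + 2*9132 = 10 + 18264 = 18274)
(V(-73 - 1*45, -67) + h) + 12534 = (-1*(-67) + 18274) + 12534 = (67 + 18274) + 12534 = 18341 + 12534 = 30875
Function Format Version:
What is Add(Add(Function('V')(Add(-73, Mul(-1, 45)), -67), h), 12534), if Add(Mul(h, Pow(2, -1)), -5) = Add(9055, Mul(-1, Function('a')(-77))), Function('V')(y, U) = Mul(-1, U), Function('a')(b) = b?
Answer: 30875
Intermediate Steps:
h = 18274 (h = Add(10, Mul(2, Add(9055, Mul(-1, -77)))) = Add(10, Mul(2, Add(9055, 77))) = Add(10, Mul(2, 9132)) = Add(10, 18264) = 18274)
Add(Add(Function('V')(Add(-73, Mul(-1, 45)), -67), h), 12534) = Add(Add(Mul(-1, -67), 18274), 12534) = Add(Add(67, 18274), 12534) = Add(18341, 12534) = 30875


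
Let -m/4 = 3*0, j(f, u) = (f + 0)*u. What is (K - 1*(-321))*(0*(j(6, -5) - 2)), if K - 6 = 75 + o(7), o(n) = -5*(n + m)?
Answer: 0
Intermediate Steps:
j(f, u) = f*u
m = 0 (m = -12*0 = -4*0 = 0)
o(n) = -5*n (o(n) = -5*(n + 0) = -5*n)
K = 46 (K = 6 + (75 - 5*7) = 6 + (75 - 35) = 6 + 40 = 46)
(K - 1*(-321))*(0*(j(6, -5) - 2)) = (46 - 1*(-321))*(0*(6*(-5) - 2)) = (46 + 321)*(0*(-30 - 2)) = 367*(0*(-32)) = 367*0 = 0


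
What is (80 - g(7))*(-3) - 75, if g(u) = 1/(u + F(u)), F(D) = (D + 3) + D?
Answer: -2519/8 ≈ -314.88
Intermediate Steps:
F(D) = 3 + 2*D (F(D) = (3 + D) + D = 3 + 2*D)
g(u) = 1/(3 + 3*u) (g(u) = 1/(u + (3 + 2*u)) = 1/(3 + 3*u))
(80 - g(7))*(-3) - 75 = (80 - 1/(3*(1 + 7)))*(-3) - 75 = (80 - 1/(3*8))*(-3) - 75 = (80 - 1*1/24)*(-3) - 75 = (80 - 1/24)*(-3) - 75 = (1919/24)*(-3) - 75 = -1919/8 - 75 = -2519/8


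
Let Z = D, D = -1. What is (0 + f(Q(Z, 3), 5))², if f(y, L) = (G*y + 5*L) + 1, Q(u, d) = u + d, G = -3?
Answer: 400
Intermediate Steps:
Z = -1
Q(u, d) = d + u
f(y, L) = 1 - 3*y + 5*L (f(y, L) = (-3*y + 5*L) + 1 = 1 - 3*y + 5*L)
(0 + f(Q(Z, 3), 5))² = (0 + (1 - 3*(3 - 1) + 5*5))² = (0 + (1 - 3*2 + 25))² = (0 + (1 - 6 + 25))² = (0 + 20)² = 20² = 400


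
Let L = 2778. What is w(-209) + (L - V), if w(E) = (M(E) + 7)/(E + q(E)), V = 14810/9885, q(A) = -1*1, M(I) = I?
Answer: 192186599/69195 ≈ 2777.5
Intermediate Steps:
q(A) = -1
V = 2962/1977 (V = 14810*(1/9885) = 2962/1977 ≈ 1.4982)
w(E) = (7 + E)/(-1 + E) (w(E) = (E + 7)/(E - 1) = (7 + E)/(-1 + E))
w(-209) + (L - V) = (7 - 209)/(-1 - 209) + (2778 - 1*2962/1977) = -202/(-210) + (2778 - 2962/1977) = -1/210*(-202) + 5489144/1977 = 101/105 + 5489144/1977 = 192186599/69195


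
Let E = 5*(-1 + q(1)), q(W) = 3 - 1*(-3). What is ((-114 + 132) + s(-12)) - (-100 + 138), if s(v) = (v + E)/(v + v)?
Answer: -493/24 ≈ -20.542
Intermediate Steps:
q(W) = 6 (q(W) = 3 + 3 = 6)
E = 25 (E = 5*(-1 + 6) = 5*5 = 25)
s(v) = (25 + v)/(2*v) (s(v) = (v + 25)/(v + v) = (25 + v)/((2*v)) = (25 + v)*(1/(2*v)) = (25 + v)/(2*v))
((-114 + 132) + s(-12)) - (-100 + 138) = ((-114 + 132) + (1/2)*(25 - 12)/(-12)) - (-100 + 138) = (18 + (1/2)*(-1/12)*13) - 1*38 = (18 - 13/24) - 38 = 419/24 - 38 = -493/24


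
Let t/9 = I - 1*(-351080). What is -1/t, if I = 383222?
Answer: -1/6608718 ≈ -1.5132e-7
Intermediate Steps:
t = 6608718 (t = 9*(383222 - 1*(-351080)) = 9*(383222 + 351080) = 9*734302 = 6608718)
-1/t = -1/6608718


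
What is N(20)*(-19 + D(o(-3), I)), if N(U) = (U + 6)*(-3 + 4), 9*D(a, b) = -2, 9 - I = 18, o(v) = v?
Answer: -4498/9 ≈ -499.78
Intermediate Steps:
I = -9 (I = 9 - 1*18 = 9 - 18 = -9)
D(a, b) = -2/9 (D(a, b) = (⅑)*(-2) = -2/9)
N(U) = 6 + U (N(U) = (6 + U)*1 = 6 + U)
N(20)*(-19 + D(o(-3), I)) = (6 + 20)*(-19 - 2/9) = 26*(-173/9) = -4498/9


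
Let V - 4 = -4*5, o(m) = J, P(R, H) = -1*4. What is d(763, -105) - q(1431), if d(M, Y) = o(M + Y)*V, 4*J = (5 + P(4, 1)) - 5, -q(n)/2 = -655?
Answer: -1294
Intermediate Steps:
P(R, H) = -4
q(n) = 1310 (q(n) = -2*(-655) = 1310)
J = -1 (J = ((5 - 4) - 5)/4 = (1 - 5)/4 = (¼)*(-4) = -1)
o(m) = -1
V = -16 (V = 4 - 4*5 = 4 - 20 = -16)
d(M, Y) = 16 (d(M, Y) = -1*(-16) = 16)
d(763, -105) - q(1431) = 16 - 1*1310 = 16 - 1310 = -1294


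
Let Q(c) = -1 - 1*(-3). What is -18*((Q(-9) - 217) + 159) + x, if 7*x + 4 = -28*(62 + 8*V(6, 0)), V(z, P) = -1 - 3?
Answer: 6212/7 ≈ 887.43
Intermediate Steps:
V(z, P) = -4
x = -844/7 (x = -4/7 + (-28*(62 + 8*(-4)))/7 = -4/7 + (-28*(62 - 32))/7 = -4/7 + (-28*30)/7 = -4/7 + (⅐)*(-840) = -4/7 - 120 = -844/7 ≈ -120.57)
Q(c) = 2 (Q(c) = -1 + 3 = 2)
-18*((Q(-9) - 217) + 159) + x = -18*((2 - 217) + 159) - 844/7 = -18*(-215 + 159) - 844/7 = -18*(-56) - 844/7 = 1008 - 844/7 = 6212/7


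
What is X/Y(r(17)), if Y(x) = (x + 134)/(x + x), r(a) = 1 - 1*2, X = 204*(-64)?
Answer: 26112/133 ≈ 196.33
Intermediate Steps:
X = -13056
r(a) = -1 (r(a) = 1 - 2 = -1)
Y(x) = (134 + x)/(2*x) (Y(x) = (134 + x)/((2*x)) = (134 + x)*(1/(2*x)) = (134 + x)/(2*x))
X/Y(r(17)) = -13056*(-2/(134 - 1)) = -13056/((1/2)*(-1)*133) = -13056/(-133/2) = -13056*(-2/133) = 26112/133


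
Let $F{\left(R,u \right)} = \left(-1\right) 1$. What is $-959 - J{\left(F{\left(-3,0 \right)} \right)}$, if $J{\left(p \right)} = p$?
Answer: $-958$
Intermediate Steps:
$F{\left(R,u \right)} = -1$
$-959 - J{\left(F{\left(-3,0 \right)} \right)} = -959 - -1 = -959 + 1 = -958$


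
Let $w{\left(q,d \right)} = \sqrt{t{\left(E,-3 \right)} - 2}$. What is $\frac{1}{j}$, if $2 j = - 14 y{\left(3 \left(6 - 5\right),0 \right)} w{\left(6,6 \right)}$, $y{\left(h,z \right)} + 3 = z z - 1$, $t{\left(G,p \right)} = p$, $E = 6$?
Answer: $- \frac{i \sqrt{5}}{140} \approx - 0.015972 i$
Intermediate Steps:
$y{\left(h,z \right)} = -4 + z^{2}$ ($y{\left(h,z \right)} = -3 + \left(z z - 1\right) = -3 + \left(z^{2} - 1\right) = -3 + \left(-1 + z^{2}\right) = -4 + z^{2}$)
$w{\left(q,d \right)} = i \sqrt{5}$ ($w{\left(q,d \right)} = \sqrt{-3 - 2} = \sqrt{-5} = i \sqrt{5}$)
$j = 28 i \sqrt{5}$ ($j = \frac{- 14 \left(-4 + 0^{2}\right) i \sqrt{5}}{2} = \frac{- 14 \left(-4 + 0\right) i \sqrt{5}}{2} = \frac{\left(-14\right) \left(-4\right) i \sqrt{5}}{2} = \frac{56 i \sqrt{5}}{2} = 28 i \sqrt{5} \approx 62.61 i$)
$\frac{1}{j} = \frac{1}{28 i \sqrt{5}} = - \frac{i \sqrt{5}}{140}$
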